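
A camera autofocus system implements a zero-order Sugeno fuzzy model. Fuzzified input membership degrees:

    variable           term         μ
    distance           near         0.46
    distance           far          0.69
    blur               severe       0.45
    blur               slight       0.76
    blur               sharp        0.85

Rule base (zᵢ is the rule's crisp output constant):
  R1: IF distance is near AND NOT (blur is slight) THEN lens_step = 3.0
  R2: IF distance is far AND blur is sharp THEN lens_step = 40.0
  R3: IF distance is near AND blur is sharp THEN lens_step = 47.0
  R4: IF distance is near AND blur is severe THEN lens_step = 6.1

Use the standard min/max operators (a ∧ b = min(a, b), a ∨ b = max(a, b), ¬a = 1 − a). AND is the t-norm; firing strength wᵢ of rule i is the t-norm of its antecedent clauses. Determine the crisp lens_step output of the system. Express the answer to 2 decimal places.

28.63

R1 (z=3.0): near=0.46, ¬slight=1−0.76=0.24; AND[min(a, b)] → w = 0.24
R2 (z=40.0): far=0.69, sharp=0.85; AND[min(a, b)] → w = 0.69
R3 (z=47.0): near=0.46, sharp=0.85; AND[min(a, b)] → w = 0.46
R4 (z=6.1): near=0.46, severe=0.45; AND[min(a, b)] → w = 0.45
Weighted average = (0.24·3.0 + 0.69·40.0 + 0.46·47.0 + 0.45·6.1) / (0.24 + 0.69 + 0.46 + 0.45)
  = 52.6850 / 1.8400 = 28.63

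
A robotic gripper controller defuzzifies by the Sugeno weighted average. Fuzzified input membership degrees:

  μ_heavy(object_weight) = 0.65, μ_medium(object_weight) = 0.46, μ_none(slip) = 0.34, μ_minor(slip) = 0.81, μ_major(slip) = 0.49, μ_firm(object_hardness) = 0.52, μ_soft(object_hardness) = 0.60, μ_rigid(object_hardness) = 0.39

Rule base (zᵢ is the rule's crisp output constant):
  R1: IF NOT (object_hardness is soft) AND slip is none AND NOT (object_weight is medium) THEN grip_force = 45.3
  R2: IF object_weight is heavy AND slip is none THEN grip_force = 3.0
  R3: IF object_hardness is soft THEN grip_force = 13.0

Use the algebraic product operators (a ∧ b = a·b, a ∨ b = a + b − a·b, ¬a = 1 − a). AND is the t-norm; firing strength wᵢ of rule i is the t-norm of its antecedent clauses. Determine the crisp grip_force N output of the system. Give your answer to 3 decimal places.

13.181

R1 (z=45.3): ¬soft=1−0.60=0.40, none=0.34, ¬medium=1−0.46=0.54; AND[a·b] → w = 0.0734
R2 (z=3.0): heavy=0.65, none=0.34; AND[a·b] → w = 0.2210
R3 (z=13.0): soft=0.60 → w = 0.6000
Weighted average = (0.0734·45.3 + 0.2210·3.0 + 0.6000·13.0) / (0.0734 + 0.2210 + 0.6000)
  = 11.7898 / 0.8944 = 13.181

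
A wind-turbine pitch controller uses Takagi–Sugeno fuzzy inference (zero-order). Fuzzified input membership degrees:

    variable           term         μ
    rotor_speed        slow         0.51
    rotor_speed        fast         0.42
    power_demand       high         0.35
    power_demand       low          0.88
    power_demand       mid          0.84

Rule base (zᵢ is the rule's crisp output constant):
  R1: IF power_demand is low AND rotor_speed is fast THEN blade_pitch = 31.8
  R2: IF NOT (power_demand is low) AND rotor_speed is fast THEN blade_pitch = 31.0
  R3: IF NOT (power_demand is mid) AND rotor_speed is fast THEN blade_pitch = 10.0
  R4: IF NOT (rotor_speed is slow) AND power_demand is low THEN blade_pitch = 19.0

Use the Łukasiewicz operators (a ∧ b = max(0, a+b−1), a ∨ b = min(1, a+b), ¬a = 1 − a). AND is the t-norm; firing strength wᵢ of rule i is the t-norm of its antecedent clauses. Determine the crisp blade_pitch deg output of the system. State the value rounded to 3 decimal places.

R1 (z=31.8): low=0.88, fast=0.42; AND[max(0, a+b−1)] → w = 0.30
R2 (z=31.0): ¬low=1−0.88=0.12, fast=0.42; AND[max(0, a+b−1)] → w = 0.00
R3 (z=10.0): ¬mid=1−0.84=0.16, fast=0.42; AND[max(0, a+b−1)] → w = 0.00
R4 (z=19.0): ¬slow=1−0.51=0.49, low=0.88; AND[max(0, a+b−1)] → w = 0.37
Weighted average = (0.30·31.8 + 0.00·31.0 + 0.00·10.0 + 0.37·19.0) / (0.30 + 0.00 + 0.00 + 0.37)
  = 16.5700 / 0.6700 = 24.731

24.731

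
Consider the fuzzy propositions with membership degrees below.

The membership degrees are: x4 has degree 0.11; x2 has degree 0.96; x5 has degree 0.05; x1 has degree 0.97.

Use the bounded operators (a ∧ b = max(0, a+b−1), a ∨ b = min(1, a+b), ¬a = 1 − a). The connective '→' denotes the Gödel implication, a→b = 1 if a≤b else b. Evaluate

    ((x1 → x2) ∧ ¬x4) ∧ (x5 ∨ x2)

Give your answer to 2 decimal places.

0.85

x1 → x2  [Gödel: 1 if a≤b else b] with a=0.97, b=0.96 → 0.96
¬x4 = 1 − 0.11 = 0.89
(x1 → x2) ∧ ¬x4 = max(0, a+b−1) on (0.96, 0.89) = 0.85
x5 ∨ x2 = min(1, a+b) on (0.05, 0.96) = 1.00
((x1 → x2) ∧ ¬x4) ∧ (x5 ∨ x2) = max(0, a+b−1) on (0.85, 1.00) = 0.85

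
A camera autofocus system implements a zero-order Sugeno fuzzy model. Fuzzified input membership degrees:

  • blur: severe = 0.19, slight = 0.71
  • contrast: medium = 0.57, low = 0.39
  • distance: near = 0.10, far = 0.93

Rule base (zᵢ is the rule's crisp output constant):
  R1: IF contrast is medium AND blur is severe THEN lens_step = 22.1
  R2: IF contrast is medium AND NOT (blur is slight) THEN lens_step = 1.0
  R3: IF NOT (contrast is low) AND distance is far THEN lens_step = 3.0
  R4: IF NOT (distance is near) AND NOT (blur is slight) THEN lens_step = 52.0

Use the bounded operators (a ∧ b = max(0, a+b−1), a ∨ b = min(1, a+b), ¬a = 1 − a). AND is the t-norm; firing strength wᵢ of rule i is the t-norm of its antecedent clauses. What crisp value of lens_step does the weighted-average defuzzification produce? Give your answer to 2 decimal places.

R1 (z=22.1): medium=0.57, severe=0.19; AND[max(0, a+b−1)] → w = 0.00
R2 (z=1.0): medium=0.57, ¬slight=1−0.71=0.29; AND[max(0, a+b−1)] → w = 0.00
R3 (z=3.0): ¬low=1−0.39=0.61, far=0.93; AND[max(0, a+b−1)] → w = 0.54
R4 (z=52.0): ¬near=1−0.10=0.90, ¬slight=1−0.71=0.29; AND[max(0, a+b−1)] → w = 0.19
Weighted average = (0.00·22.1 + 0.00·1.0 + 0.54·3.0 + 0.19·52.0) / (0.00 + 0.00 + 0.54 + 0.19)
  = 11.5000 / 0.7300 = 15.75

15.75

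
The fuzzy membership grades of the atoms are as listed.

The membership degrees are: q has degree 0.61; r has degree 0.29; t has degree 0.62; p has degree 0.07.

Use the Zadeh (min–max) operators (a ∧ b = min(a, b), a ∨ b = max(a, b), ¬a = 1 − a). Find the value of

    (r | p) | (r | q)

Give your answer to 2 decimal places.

0.61

r | p = max(a, b) on (0.29, 0.07) = 0.29
r | q = max(a, b) on (0.29, 0.61) = 0.61
(r | p) | (r | q) = max(a, b) on (0.29, 0.61) = 0.61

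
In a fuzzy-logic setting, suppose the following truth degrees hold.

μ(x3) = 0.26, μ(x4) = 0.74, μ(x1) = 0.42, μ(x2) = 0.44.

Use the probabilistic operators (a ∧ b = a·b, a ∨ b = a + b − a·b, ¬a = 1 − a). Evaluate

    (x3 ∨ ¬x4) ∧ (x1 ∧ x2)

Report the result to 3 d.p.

0.084

¬x4 = 1 − 0.7400 = 0.2600
x3 ∨ ¬x4 = a + b − a·b on (0.2600, 0.2600) = 0.4524
x1 ∧ x2 = a·b on (0.4200, 0.4400) = 0.1848
(x3 ∨ ¬x4) ∧ (x1 ∧ x2) = a·b on (0.4524, 0.1848) = 0.0836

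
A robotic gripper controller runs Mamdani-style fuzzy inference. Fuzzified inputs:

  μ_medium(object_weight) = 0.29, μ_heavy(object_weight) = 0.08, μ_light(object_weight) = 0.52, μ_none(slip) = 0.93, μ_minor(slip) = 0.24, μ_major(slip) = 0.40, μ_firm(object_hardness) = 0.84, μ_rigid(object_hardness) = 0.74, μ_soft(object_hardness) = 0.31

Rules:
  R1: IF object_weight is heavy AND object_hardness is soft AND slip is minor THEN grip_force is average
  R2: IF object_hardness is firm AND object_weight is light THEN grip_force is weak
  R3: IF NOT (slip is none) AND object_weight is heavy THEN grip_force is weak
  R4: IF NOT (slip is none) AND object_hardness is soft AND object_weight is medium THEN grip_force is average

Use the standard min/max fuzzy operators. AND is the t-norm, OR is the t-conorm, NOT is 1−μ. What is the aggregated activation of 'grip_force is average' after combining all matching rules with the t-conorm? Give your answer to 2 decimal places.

0.08

R1: heavy=0.08, soft=0.31, minor=0.24; AND[min(a, b)] → w = 0.08
R2: firm=0.84, light=0.52; AND[min(a, b)] → w = 0.52
R3: ¬none=1−0.93=0.07, heavy=0.08; AND[min(a, b)] → w = 0.07
R4: ¬none=1−0.93=0.07, soft=0.31, medium=0.29; AND[min(a, b)] → w = 0.07
Rules with consequent 'average': {R1, R4} → strengths 0.08, 0.07
Aggregate via t-conorm [max(a, b)]: 0.08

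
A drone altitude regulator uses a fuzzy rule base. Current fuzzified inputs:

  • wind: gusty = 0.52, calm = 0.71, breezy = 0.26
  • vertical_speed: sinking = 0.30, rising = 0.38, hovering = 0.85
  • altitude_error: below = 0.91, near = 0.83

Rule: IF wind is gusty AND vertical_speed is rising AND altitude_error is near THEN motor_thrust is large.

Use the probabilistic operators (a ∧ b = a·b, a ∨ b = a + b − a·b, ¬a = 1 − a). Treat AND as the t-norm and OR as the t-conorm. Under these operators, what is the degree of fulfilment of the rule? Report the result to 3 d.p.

0.164

firing strength: gusty=0.52, rising=0.38, near=0.83; AND[a·b] → w = 0.1640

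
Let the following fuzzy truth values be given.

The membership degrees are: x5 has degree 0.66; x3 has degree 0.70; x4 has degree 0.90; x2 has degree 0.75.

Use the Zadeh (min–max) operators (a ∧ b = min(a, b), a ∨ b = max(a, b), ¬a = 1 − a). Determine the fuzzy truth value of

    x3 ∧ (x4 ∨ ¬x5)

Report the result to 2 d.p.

¬x5 = 1 − 0.66 = 0.34
x4 ∨ ¬x5 = max(a, b) on (0.90, 0.34) = 0.90
x3 ∧ (x4 ∨ ¬x5) = min(a, b) on (0.70, 0.90) = 0.70

0.70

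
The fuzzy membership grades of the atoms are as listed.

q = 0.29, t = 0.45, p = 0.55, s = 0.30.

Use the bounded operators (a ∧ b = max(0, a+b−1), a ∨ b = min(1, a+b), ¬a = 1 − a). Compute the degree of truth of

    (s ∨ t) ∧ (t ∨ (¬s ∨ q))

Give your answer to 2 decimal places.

s ∨ t = min(1, a+b) on (0.30, 0.45) = 0.75
¬s = 1 − 0.30 = 0.70
¬s ∨ q = min(1, a+b) on (0.70, 0.29) = 0.99
t ∨ (¬s ∨ q) = min(1, a+b) on (0.45, 0.99) = 1.00
(s ∨ t) ∧ (t ∨ (¬s ∨ q)) = max(0, a+b−1) on (0.75, 1.00) = 0.75

0.75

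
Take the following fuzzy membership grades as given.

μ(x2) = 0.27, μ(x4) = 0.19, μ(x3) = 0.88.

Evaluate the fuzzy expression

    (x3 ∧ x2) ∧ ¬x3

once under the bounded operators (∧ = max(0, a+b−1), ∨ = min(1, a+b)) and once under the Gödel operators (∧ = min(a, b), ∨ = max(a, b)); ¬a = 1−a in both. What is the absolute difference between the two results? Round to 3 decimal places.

Under bounded:
  x3 ∧ x2 = max(0, a+b−1) on (0.88, 0.27) = 0.15
  ¬x3 = 1 − 0.88 = 0.12
  (x3 ∧ x2) ∧ ¬x3 = max(0, a+b−1) on (0.15, 0.12) = 0.00
  → value = 0.0000
Under Gödel:
  x3 ∧ x2 = min(a, b) on (0.88, 0.27) = 0.27
  ¬x3 = 1 − 0.88 = 0.12
  (x3 ∧ x2) ∧ ¬x3 = min(a, b) on (0.27, 0.12) = 0.12
  → value = 0.1200
|0.0000 − 0.1200| = 0.120

0.120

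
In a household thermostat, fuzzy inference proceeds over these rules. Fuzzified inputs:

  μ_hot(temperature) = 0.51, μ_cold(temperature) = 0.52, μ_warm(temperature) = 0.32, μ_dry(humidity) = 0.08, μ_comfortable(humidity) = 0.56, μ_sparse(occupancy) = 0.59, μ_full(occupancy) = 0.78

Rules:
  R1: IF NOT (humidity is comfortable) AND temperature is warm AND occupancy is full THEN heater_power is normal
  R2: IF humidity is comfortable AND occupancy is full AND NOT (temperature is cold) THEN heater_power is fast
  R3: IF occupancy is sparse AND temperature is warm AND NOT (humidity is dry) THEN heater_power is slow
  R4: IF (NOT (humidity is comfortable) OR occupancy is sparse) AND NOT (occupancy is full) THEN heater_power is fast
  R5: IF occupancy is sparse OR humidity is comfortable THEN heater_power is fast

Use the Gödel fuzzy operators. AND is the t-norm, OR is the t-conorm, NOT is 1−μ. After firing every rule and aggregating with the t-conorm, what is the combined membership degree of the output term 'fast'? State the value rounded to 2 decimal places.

R1: ¬comfortable=1−0.56=0.44, warm=0.32, full=0.78; AND[min(a, b)] → w = 0.32
R2: comfortable=0.56, full=0.78, ¬cold=1−0.52=0.48; AND[min(a, b)] → w = 0.48
R3: sparse=0.59, warm=0.32, ¬dry=1−0.08=0.92; AND[min(a, b)] → w = 0.32
R4: (¬comfortable=1−0.56=0.44 OR sparse=0.59) = 0.59; AND[min(a, b)] with ¬full=1−0.78=0.22 → w = 0.22
R5: sparse=0.59, comfortable=0.56; OR[max(a, b)] → w = 0.59
Rules with consequent 'fast': {R2, R4, R5} → strengths 0.48, 0.22, 0.59
Aggregate via t-conorm [max(a, b)]: 0.59

0.59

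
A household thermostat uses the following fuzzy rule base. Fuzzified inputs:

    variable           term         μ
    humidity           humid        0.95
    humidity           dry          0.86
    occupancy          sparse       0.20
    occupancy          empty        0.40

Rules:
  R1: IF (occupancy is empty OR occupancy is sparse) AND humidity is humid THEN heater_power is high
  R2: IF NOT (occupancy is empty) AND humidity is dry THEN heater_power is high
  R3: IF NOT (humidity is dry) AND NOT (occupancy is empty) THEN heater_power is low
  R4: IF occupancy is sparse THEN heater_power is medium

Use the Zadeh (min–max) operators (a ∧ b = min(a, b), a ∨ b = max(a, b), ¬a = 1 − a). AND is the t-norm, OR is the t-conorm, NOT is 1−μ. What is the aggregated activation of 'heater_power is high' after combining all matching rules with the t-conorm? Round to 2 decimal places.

0.60

R1: (empty=0.40 OR sparse=0.20) = 0.40; AND[min(a, b)] with humid=0.95 → w = 0.40
R2: ¬empty=1−0.40=0.60, dry=0.86; AND[min(a, b)] → w = 0.60
R3: ¬dry=1−0.86=0.14, ¬empty=1−0.40=0.60; AND[min(a, b)] → w = 0.14
R4: sparse=0.20 → w = 0.20
Rules with consequent 'high': {R1, R2} → strengths 0.40, 0.60
Aggregate via t-conorm [max(a, b)]: 0.60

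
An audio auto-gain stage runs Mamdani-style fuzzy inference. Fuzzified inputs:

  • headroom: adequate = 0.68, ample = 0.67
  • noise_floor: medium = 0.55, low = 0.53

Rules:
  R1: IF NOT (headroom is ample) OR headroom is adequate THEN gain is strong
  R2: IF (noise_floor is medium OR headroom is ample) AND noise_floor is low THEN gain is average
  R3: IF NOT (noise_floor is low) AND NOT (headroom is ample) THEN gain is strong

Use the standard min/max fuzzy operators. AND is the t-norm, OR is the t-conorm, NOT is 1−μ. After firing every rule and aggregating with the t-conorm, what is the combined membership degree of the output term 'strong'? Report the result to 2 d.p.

R1: ¬ample=1−0.67=0.33, adequate=0.68; OR[max(a, b)] → w = 0.68
R2: (medium=0.55 OR ample=0.67) = 0.67; AND[min(a, b)] with low=0.53 → w = 0.53
R3: ¬low=1−0.53=0.47, ¬ample=1−0.67=0.33; AND[min(a, b)] → w = 0.33
Rules with consequent 'strong': {R1, R3} → strengths 0.68, 0.33
Aggregate via t-conorm [max(a, b)]: 0.68

0.68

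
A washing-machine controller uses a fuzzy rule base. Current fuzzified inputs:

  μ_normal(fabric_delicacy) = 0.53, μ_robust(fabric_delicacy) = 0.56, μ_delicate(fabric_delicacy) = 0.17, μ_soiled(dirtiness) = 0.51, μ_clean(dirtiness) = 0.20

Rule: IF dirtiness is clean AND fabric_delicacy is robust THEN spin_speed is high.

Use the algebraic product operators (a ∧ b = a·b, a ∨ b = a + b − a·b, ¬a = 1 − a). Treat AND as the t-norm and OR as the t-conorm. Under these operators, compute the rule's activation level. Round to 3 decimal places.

firing strength: clean=0.20, robust=0.56; AND[a·b] → w = 0.1120

0.112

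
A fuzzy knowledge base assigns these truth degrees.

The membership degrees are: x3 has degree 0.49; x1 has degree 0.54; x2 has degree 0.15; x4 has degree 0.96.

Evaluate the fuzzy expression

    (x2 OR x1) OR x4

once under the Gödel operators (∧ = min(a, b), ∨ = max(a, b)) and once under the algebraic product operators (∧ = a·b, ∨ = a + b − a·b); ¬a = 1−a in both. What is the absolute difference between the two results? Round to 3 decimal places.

0.024

Under Gödel:
  x2 OR x1 = max(a, b) on (0.15, 0.54) = 0.54
  (x2 OR x1) OR x4 = max(a, b) on (0.54, 0.96) = 0.96
  → value = 0.9600
Under algebraic product:
  x2 OR x1 = a + b − a·b on (0.1500, 0.5400) = 0.6090
  (x2 OR x1) OR x4 = a + b − a·b on (0.6090, 0.9600) = 0.9844
  → value = 0.9844
|0.9600 − 0.9844| = 0.024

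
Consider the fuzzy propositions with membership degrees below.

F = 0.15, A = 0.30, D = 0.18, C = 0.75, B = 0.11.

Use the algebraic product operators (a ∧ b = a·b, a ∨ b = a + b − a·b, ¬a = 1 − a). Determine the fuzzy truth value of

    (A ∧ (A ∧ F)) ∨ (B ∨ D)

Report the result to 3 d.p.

A ∧ F = a·b on (0.3000, 0.1500) = 0.0450
A ∧ (A ∧ F) = a·b on (0.3000, 0.0450) = 0.0135
B ∨ D = a + b − a·b on (0.1100, 0.1800) = 0.2702
(A ∧ (A ∧ F)) ∨ (B ∨ D) = a + b − a·b on (0.0135, 0.2702) = 0.2801

0.280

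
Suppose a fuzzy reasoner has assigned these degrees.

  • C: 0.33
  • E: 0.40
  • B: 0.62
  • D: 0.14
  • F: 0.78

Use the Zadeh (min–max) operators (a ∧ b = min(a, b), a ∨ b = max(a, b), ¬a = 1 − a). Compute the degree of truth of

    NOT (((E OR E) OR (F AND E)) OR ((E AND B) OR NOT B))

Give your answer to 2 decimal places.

E OR E = max(a, b) on (0.40, 0.40) = 0.40
F AND E = min(a, b) on (0.78, 0.40) = 0.40
(E OR E) OR (F AND E) = max(a, b) on (0.40, 0.40) = 0.40
E AND B = min(a, b) on (0.40, 0.62) = 0.40
NOT B = 1 − 0.62 = 0.38
(E AND B) OR NOT B = max(a, b) on (0.40, 0.38) = 0.40
((E OR E) OR (F AND E)) OR ((E AND B) OR NOT B) = max(a, b) on (0.40, 0.40) = 0.40
NOT (((E OR E) OR (F AND E)) OR ((E AND B) OR NOT B)) = 1 − 0.40 = 0.60

0.60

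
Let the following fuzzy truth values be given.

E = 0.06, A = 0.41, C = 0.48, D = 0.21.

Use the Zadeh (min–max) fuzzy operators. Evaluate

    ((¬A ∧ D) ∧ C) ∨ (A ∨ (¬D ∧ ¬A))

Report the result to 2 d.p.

0.59

¬A = 1 − 0.41 = 0.59
¬A ∧ D = min(a, b) on (0.59, 0.21) = 0.21
(¬A ∧ D) ∧ C = min(a, b) on (0.21, 0.48) = 0.21
¬D = 1 − 0.21 = 0.79
¬A = 1 − 0.41 = 0.59
¬D ∧ ¬A = min(a, b) on (0.79, 0.59) = 0.59
A ∨ (¬D ∧ ¬A) = max(a, b) on (0.41, 0.59) = 0.59
((¬A ∧ D) ∧ C) ∨ (A ∨ (¬D ∧ ¬A)) = max(a, b) on (0.21, 0.59) = 0.59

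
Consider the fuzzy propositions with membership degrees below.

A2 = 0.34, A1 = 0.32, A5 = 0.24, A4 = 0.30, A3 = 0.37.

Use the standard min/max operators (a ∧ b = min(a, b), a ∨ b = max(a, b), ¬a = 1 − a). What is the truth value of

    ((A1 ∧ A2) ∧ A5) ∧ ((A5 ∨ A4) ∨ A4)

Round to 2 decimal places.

0.24

A1 ∧ A2 = min(a, b) on (0.32, 0.34) = 0.32
(A1 ∧ A2) ∧ A5 = min(a, b) on (0.32, 0.24) = 0.24
A5 ∨ A4 = max(a, b) on (0.24, 0.30) = 0.30
(A5 ∨ A4) ∨ A4 = max(a, b) on (0.30, 0.30) = 0.30
((A1 ∧ A2) ∧ A5) ∧ ((A5 ∨ A4) ∨ A4) = min(a, b) on (0.24, 0.30) = 0.24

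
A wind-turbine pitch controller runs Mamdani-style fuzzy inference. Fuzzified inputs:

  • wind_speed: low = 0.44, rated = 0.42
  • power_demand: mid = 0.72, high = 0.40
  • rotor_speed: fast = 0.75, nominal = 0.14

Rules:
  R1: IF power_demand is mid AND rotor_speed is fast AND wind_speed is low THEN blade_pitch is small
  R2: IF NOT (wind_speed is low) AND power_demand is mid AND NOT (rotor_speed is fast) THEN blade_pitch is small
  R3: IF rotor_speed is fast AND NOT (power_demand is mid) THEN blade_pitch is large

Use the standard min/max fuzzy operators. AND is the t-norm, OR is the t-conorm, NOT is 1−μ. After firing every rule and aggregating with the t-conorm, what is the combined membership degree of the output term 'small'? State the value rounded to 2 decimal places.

R1: mid=0.72, fast=0.75, low=0.44; AND[min(a, b)] → w = 0.44
R2: ¬low=1−0.44=0.56, mid=0.72, ¬fast=1−0.75=0.25; AND[min(a, b)] → w = 0.25
R3: fast=0.75, ¬mid=1−0.72=0.28; AND[min(a, b)] → w = 0.28
Rules with consequent 'small': {R1, R2} → strengths 0.44, 0.25
Aggregate via t-conorm [max(a, b)]: 0.44

0.44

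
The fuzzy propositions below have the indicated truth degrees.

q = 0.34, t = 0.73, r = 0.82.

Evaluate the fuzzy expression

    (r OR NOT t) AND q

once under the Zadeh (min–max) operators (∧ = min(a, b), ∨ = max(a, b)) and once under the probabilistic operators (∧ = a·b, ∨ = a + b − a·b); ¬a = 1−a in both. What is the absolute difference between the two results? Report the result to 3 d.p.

0.045

Under Zadeh (min–max):
  NOT t = 1 − 0.73 = 0.27
  r OR NOT t = max(a, b) on (0.82, 0.27) = 0.82
  (r OR NOT t) AND q = min(a, b) on (0.82, 0.34) = 0.34
  → value = 0.3400
Under probabilistic:
  NOT t = 1 − 0.7300 = 0.2700
  r OR NOT t = a + b − a·b on (0.8200, 0.2700) = 0.8686
  (r OR NOT t) AND q = a·b on (0.8686, 0.3400) = 0.2953
  → value = 0.2953
|0.3400 − 0.2953| = 0.045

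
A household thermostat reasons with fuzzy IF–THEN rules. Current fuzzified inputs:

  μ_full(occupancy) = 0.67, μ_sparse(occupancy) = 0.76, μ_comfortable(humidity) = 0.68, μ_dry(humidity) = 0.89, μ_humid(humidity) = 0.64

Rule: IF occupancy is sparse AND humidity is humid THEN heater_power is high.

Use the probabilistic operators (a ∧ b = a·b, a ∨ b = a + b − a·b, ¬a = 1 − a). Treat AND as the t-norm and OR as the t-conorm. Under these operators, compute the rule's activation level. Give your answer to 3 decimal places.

firing strength: sparse=0.76, humid=0.64; AND[a·b] → w = 0.4864

0.486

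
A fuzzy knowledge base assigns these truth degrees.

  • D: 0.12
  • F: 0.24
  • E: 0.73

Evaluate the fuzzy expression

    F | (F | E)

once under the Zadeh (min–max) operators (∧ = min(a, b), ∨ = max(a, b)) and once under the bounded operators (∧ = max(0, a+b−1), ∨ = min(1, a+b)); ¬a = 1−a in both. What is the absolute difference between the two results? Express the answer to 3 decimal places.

0.270

Under Zadeh (min–max):
  F | E = max(a, b) on (0.24, 0.73) = 0.73
  F | (F | E) = max(a, b) on (0.24, 0.73) = 0.73
  → value = 0.7300
Under bounded:
  F | E = min(1, a+b) on (0.24, 0.73) = 0.97
  F | (F | E) = min(1, a+b) on (0.24, 0.97) = 1.00
  → value = 1.0000
|0.7300 − 1.0000| = 0.270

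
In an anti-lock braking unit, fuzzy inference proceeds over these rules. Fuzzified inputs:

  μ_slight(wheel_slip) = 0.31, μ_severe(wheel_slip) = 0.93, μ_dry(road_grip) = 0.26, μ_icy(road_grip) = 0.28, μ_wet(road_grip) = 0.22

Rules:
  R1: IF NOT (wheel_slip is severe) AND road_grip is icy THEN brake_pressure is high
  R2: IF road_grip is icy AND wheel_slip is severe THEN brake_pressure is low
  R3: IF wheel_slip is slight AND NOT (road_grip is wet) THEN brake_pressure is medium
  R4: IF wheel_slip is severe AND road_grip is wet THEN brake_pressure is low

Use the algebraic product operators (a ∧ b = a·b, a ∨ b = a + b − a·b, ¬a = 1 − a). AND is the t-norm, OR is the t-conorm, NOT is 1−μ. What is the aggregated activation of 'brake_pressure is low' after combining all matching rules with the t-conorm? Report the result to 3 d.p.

R1: ¬severe=1−0.93=0.07, icy=0.28; AND[a·b] → w = 0.0196
R2: icy=0.28, severe=0.93; AND[a·b] → w = 0.2604
R3: slight=0.31, ¬wet=1−0.22=0.78; AND[a·b] → w = 0.2418
R4: severe=0.93, wet=0.22; AND[a·b] → w = 0.2046
Rules with consequent 'low': {R2, R4} → strengths 0.2604, 0.2046
Aggregate via t-conorm [a + b − a·b]: 0.4117

0.412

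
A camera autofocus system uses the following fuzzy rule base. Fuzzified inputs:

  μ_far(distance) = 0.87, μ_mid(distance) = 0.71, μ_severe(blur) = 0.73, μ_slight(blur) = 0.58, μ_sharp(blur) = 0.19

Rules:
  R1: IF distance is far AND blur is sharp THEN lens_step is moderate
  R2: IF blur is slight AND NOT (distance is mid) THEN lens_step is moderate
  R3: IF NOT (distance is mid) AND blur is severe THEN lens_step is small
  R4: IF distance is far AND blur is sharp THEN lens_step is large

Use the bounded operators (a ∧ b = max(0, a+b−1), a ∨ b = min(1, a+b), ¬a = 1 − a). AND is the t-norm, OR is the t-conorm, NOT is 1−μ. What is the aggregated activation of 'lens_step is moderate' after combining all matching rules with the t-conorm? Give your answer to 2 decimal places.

R1: far=0.87, sharp=0.19; AND[max(0, a+b−1)] → w = 0.06
R2: slight=0.58, ¬mid=1−0.71=0.29; AND[max(0, a+b−1)] → w = 0.00
R3: ¬mid=1−0.71=0.29, severe=0.73; AND[max(0, a+b−1)] → w = 0.02
R4: far=0.87, sharp=0.19; AND[max(0, a+b−1)] → w = 0.06
Rules with consequent 'moderate': {R1, R2} → strengths 0.06, 0.00
Aggregate via t-conorm [min(1, a+b)]: 0.06

0.06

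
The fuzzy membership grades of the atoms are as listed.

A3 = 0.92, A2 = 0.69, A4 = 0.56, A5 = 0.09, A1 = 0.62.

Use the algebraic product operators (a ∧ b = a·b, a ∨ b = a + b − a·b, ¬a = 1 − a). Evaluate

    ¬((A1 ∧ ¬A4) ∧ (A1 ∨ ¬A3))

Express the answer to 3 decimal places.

0.823

¬A4 = 1 − 0.5600 = 0.4400
A1 ∧ ¬A4 = a·b on (0.6200, 0.4400) = 0.2728
¬A3 = 1 − 0.9200 = 0.0800
A1 ∨ ¬A3 = a + b − a·b on (0.6200, 0.0800) = 0.6504
(A1 ∧ ¬A4) ∧ (A1 ∨ ¬A3) = a·b on (0.2728, 0.6504) = 0.1774
¬((A1 ∧ ¬A4) ∧ (A1 ∨ ¬A3)) = 1 − 0.1774 = 0.8226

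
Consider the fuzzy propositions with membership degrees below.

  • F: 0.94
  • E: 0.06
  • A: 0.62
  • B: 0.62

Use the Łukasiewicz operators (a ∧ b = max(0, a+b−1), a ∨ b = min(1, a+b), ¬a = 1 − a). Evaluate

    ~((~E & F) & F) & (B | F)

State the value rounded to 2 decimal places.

0.18

~E = 1 − 0.06 = 0.94
~E & F = max(0, a+b−1) on (0.94, 0.94) = 0.88
(~E & F) & F = max(0, a+b−1) on (0.88, 0.94) = 0.82
~((~E & F) & F) = 1 − 0.82 = 0.18
B | F = min(1, a+b) on (0.62, 0.94) = 1.00
~((~E & F) & F) & (B | F) = max(0, a+b−1) on (0.18, 1.00) = 0.18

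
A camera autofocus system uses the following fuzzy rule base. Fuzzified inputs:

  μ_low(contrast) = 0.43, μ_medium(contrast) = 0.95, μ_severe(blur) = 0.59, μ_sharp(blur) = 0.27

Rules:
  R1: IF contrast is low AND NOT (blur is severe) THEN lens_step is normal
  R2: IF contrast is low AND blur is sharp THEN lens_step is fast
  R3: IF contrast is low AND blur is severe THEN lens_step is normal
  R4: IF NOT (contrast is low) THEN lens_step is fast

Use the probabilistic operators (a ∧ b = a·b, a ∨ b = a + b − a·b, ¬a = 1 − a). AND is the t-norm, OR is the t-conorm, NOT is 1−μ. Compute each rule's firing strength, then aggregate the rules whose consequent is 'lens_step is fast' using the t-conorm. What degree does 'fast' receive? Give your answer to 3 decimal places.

R1: low=0.43, ¬severe=1−0.59=0.41; AND[a·b] → w = 0.1763
R2: low=0.43, sharp=0.27; AND[a·b] → w = 0.1161
R3: low=0.43, severe=0.59; AND[a·b] → w = 0.2537
R4: ¬low=1−0.43=0.57 → w = 0.5700
Rules with consequent 'fast': {R2, R4} → strengths 0.1161, 0.5700
Aggregate via t-conorm [a + b − a·b]: 0.6199

0.620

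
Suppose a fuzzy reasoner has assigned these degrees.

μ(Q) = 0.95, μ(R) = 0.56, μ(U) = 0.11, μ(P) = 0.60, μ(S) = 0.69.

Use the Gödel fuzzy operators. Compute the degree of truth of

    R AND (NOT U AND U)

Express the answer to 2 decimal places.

0.11

NOT U = 1 − 0.11 = 0.89
NOT U AND U = min(a, b) on (0.89, 0.11) = 0.11
R AND (NOT U AND U) = min(a, b) on (0.56, 0.11) = 0.11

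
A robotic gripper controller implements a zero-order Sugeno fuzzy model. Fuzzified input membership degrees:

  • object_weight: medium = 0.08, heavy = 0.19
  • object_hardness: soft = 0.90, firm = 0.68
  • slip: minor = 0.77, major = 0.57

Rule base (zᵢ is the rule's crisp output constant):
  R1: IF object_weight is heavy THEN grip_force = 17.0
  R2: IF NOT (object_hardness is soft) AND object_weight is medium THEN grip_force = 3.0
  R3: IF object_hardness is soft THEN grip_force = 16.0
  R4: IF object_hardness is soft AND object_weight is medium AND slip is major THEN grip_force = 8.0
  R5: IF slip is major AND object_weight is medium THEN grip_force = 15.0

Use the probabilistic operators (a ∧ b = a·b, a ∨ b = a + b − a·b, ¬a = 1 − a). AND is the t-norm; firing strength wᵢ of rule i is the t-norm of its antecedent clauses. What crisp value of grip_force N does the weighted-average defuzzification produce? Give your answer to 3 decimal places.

15.757

R1 (z=17.0): heavy=0.19 → w = 0.1900
R2 (z=3.0): ¬soft=1−0.90=0.10, medium=0.08; AND[a·b] → w = 0.0080
R3 (z=16.0): soft=0.90 → w = 0.9000
R4 (z=8.0): soft=0.90, medium=0.08, major=0.57; AND[a·b] → w = 0.0410
R5 (z=15.0): major=0.57, medium=0.08; AND[a·b] → w = 0.0456
Weighted average = (0.1900·17.0 + 0.0080·3.0 + 0.9000·16.0 + 0.0410·8.0 + 0.0456·15.0) / (0.1900 + 0.0080 + 0.9000 + 0.0410 + 0.0456)
  = 18.6663 / 1.1846 = 15.757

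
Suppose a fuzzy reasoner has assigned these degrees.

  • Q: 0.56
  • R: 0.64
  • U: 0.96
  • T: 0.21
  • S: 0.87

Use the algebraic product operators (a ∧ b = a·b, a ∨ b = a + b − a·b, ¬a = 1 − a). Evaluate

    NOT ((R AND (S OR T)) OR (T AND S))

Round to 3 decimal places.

S OR T = a + b − a·b on (0.8700, 0.2100) = 0.8973
R AND (S OR T) = a·b on (0.6400, 0.8973) = 0.5743
T AND S = a·b on (0.2100, 0.8700) = 0.1827
(R AND (S OR T)) OR (T AND S) = a + b − a·b on (0.5743, 0.1827) = 0.6521
NOT ((R AND (S OR T)) OR (T AND S)) = 1 − 0.6521 = 0.3479

0.348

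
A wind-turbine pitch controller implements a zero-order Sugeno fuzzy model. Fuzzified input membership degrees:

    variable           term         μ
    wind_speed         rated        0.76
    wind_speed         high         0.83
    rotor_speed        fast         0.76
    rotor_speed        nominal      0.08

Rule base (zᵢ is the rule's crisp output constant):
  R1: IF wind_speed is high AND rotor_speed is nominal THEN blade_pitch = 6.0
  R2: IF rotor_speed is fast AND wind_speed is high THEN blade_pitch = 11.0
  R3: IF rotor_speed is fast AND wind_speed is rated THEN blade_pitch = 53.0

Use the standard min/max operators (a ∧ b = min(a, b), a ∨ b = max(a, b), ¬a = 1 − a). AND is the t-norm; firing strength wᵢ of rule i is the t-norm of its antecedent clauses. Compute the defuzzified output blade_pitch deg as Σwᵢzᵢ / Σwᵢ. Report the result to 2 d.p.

R1 (z=6.0): high=0.83, nominal=0.08; AND[min(a, b)] → w = 0.08
R2 (z=11.0): fast=0.76, high=0.83; AND[min(a, b)] → w = 0.76
R3 (z=53.0): fast=0.76, rated=0.76; AND[min(a, b)] → w = 0.76
Weighted average = (0.08·6.0 + 0.76·11.0 + 0.76·53.0) / (0.08 + 0.76 + 0.76)
  = 49.1200 / 1.6000 = 30.70

30.70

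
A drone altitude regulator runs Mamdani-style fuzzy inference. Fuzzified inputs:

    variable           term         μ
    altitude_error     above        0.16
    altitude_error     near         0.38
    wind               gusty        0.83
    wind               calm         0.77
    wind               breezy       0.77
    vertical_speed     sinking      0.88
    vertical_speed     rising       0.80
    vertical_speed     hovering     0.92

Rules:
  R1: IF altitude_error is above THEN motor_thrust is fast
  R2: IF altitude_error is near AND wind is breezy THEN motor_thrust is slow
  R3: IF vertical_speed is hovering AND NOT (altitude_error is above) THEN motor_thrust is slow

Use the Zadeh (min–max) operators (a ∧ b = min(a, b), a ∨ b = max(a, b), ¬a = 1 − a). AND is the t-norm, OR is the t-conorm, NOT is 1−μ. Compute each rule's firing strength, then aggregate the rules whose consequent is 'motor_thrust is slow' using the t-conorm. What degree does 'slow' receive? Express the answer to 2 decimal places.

R1: above=0.16 → w = 0.16
R2: near=0.38, breezy=0.77; AND[min(a, b)] → w = 0.38
R3: hovering=0.92, ¬above=1−0.16=0.84; AND[min(a, b)] → w = 0.84
Rules with consequent 'slow': {R2, R3} → strengths 0.38, 0.84
Aggregate via t-conorm [max(a, b)]: 0.84

0.84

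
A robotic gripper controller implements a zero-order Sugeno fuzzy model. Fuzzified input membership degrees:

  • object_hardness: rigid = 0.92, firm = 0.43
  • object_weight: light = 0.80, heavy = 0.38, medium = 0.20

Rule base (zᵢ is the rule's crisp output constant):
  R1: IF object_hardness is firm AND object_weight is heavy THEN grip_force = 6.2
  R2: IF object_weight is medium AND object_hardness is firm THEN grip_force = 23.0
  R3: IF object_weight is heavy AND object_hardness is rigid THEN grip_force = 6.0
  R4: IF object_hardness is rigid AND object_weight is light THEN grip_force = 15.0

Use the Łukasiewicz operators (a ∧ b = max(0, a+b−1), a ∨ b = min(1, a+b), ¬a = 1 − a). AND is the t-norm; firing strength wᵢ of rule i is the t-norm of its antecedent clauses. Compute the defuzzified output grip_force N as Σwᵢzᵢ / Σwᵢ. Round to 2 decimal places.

R1 (z=6.2): firm=0.43, heavy=0.38; AND[max(0, a+b−1)] → w = 0.00
R2 (z=23.0): medium=0.20, firm=0.43; AND[max(0, a+b−1)] → w = 0.00
R3 (z=6.0): heavy=0.38, rigid=0.92; AND[max(0, a+b−1)] → w = 0.30
R4 (z=15.0): rigid=0.92, light=0.80; AND[max(0, a+b−1)] → w = 0.72
Weighted average = (0.00·6.2 + 0.00·23.0 + 0.30·6.0 + 0.72·15.0) / (0.00 + 0.00 + 0.30 + 0.72)
  = 12.6000 / 1.0200 = 12.35

12.35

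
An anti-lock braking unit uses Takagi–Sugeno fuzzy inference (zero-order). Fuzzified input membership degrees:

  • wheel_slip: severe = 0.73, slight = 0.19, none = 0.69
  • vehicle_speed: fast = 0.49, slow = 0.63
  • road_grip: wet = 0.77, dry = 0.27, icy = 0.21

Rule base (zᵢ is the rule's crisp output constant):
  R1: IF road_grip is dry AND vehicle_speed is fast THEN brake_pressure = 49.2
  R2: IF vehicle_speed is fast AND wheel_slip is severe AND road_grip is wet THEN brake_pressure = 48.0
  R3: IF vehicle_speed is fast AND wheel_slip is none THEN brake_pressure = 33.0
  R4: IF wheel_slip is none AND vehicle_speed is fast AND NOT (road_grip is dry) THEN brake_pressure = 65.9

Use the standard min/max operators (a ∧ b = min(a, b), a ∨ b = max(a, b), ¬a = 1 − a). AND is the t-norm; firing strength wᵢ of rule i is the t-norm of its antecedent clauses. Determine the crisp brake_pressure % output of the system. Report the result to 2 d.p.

49.00

R1 (z=49.2): dry=0.27, fast=0.49; AND[min(a, b)] → w = 0.27
R2 (z=48.0): fast=0.49, severe=0.73, wet=0.77; AND[min(a, b)] → w = 0.49
R3 (z=33.0): fast=0.49, none=0.69; AND[min(a, b)] → w = 0.49
R4 (z=65.9): none=0.69, fast=0.49, ¬dry=1−0.27=0.73; AND[min(a, b)] → w = 0.49
Weighted average = (0.27·49.2 + 0.49·48.0 + 0.49·33.0 + 0.49·65.9) / (0.27 + 0.49 + 0.49 + 0.49)
  = 85.2650 / 1.7400 = 49.00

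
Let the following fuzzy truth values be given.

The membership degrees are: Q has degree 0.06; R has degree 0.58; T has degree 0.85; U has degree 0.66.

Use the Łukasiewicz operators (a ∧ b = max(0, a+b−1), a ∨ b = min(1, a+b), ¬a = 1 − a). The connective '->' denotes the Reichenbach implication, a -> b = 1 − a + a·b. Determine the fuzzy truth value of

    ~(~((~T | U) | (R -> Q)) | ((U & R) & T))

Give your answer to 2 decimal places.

0.91

~T = 1 − 0.85 = 0.15
~T | U = min(1, a+b) on (0.15, 0.66) = 0.81
R -> Q  [Reichenbach: 1 − a + a·b] with a=0.58, b=0.06 → 0.45
(~T | U) | (R -> Q) = min(1, a+b) on (0.81, 0.45) = 1.00
~((~T | U) | (R -> Q)) = 1 − 1.00 = 0.00
U & R = max(0, a+b−1) on (0.66, 0.58) = 0.24
(U & R) & T = max(0, a+b−1) on (0.24, 0.85) = 0.09
~((~T | U) | (R -> Q)) | ((U & R) & T) = min(1, a+b) on (0.00, 0.09) = 0.09
~(~((~T | U) | (R -> Q)) | ((U & R) & T)) = 1 − 0.09 = 0.91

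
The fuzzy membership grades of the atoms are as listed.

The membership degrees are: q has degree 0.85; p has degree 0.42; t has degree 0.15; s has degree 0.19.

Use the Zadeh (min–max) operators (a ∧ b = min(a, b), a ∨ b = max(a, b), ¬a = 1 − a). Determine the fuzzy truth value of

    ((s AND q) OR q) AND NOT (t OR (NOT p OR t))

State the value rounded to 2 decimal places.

0.42

s AND q = min(a, b) on (0.19, 0.85) = 0.19
(s AND q) OR q = max(a, b) on (0.19, 0.85) = 0.85
NOT p = 1 − 0.42 = 0.58
NOT p OR t = max(a, b) on (0.58, 0.15) = 0.58
t OR (NOT p OR t) = max(a, b) on (0.15, 0.58) = 0.58
NOT (t OR (NOT p OR t)) = 1 − 0.58 = 0.42
((s AND q) OR q) AND NOT (t OR (NOT p OR t)) = min(a, b) on (0.85, 0.42) = 0.42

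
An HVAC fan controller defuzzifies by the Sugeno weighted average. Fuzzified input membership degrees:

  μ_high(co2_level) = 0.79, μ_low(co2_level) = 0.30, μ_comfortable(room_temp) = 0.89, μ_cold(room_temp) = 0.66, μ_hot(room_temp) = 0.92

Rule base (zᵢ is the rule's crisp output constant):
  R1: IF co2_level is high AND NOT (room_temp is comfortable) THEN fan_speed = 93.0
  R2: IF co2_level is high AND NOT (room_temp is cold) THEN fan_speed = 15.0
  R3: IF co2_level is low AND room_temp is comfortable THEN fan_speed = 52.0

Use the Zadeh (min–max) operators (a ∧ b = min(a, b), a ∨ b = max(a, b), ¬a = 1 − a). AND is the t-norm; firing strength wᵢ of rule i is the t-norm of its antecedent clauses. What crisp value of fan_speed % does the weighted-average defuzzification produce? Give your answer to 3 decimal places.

41.240

R1 (z=93.0): high=0.79, ¬comfortable=1−0.89=0.11; AND[min(a, b)] → w = 0.11
R2 (z=15.0): high=0.79, ¬cold=1−0.66=0.34; AND[min(a, b)] → w = 0.34
R3 (z=52.0): low=0.30, comfortable=0.89; AND[min(a, b)] → w = 0.30
Weighted average = (0.11·93.0 + 0.34·15.0 + 0.30·52.0) / (0.11 + 0.34 + 0.30)
  = 30.9300 / 0.7500 = 41.240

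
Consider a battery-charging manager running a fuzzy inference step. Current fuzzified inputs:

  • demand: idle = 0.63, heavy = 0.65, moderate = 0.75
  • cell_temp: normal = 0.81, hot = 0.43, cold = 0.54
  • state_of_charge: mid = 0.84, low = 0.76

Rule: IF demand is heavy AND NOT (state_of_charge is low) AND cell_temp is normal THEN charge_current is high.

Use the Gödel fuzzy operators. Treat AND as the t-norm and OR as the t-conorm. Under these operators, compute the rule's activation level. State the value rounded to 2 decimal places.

firing strength: heavy=0.65, ¬low=1−0.76=0.24, normal=0.81; AND[min(a, b)] → w = 0.24

0.24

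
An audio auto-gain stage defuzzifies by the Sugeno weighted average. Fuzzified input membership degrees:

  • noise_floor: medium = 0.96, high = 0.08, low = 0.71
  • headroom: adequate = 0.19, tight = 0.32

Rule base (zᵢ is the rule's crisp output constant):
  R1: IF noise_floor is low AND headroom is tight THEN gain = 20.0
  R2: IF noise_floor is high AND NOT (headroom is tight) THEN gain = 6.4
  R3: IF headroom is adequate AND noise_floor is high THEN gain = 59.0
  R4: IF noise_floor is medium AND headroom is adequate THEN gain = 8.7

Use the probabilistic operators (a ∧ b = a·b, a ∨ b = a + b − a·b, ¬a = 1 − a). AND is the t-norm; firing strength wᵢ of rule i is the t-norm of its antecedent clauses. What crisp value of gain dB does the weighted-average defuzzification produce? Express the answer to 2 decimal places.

15.39

R1 (z=20.0): low=0.71, tight=0.32; AND[a·b] → w = 0.2272
R2 (z=6.4): high=0.08, ¬tight=1−0.32=0.68; AND[a·b] → w = 0.0544
R3 (z=59.0): adequate=0.19, high=0.08; AND[a·b] → w = 0.0152
R4 (z=8.7): medium=0.96, adequate=0.19; AND[a·b] → w = 0.1824
Weighted average = (0.2272·20.0 + 0.0544·6.4 + 0.0152·59.0 + 0.1824·8.7) / (0.2272 + 0.0544 + 0.0152 + 0.1824)
  = 7.3758 / 0.4792 = 15.39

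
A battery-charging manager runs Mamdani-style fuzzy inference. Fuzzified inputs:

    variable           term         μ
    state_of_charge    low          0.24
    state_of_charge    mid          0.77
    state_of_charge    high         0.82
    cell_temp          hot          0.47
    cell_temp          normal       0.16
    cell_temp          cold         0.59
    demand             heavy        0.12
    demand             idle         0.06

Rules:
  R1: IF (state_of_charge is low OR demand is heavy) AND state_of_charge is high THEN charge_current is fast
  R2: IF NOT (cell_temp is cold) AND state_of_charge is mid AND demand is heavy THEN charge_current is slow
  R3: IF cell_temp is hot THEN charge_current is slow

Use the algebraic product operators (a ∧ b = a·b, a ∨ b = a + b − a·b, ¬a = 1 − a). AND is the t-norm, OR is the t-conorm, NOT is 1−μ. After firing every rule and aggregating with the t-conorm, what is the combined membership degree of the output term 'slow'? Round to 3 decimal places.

0.490

R1: (low=0.24 OR heavy=0.12) = 0.3312; AND[a·b] with high=0.82 → w = 0.2716
R2: ¬cold=1−0.59=0.41, mid=0.77, heavy=0.12; AND[a·b] → w = 0.0379
R3: hot=0.47 → w = 0.4700
Rules with consequent 'slow': {R2, R3} → strengths 0.0379, 0.4700
Aggregate via t-conorm [a + b − a·b]: 0.4901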